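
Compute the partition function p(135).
9035836076

p(n) counts ways to write n as a sum of positive integers (order ignored).
Euler's pentagonal recurrence: p(k) = p(k-1) + p(k-2) - p(k-5) - p(k-7) + p(k-12) + p(k-15) - ... (offsets j(3j∓1)/2, signs ++--, p(0)=1, p(<0)=0).
DP table for k = 0..134: p(0)=1, p(1)=1, p(2)=2, p(3)=3, p(4)=5, p(5)=7, p(6)=11, p(7)=15, p(8)=22, p(9)=30, p(10)=42, p(11)=56, p(12)=77, p(13)=101, p(14)=135, p(15)=176, p(16)=231, p(17)=297, p(18)=385, p(19)=490, p(20)=627, p(21)=792, p(22)=1002, p(23)=1255, p(24)=1575, p(25)=1958, p(26)=2436, p(27)=3010, p(28)=3718, p(29)=4565, p(30)=5604, p(31)=6842, p(32)=8349, p(33)=10143, p(34)=12310, p(35)=14883, p(36)=17977, p(37)=21637, p(38)=26015, p(39)=31185, p(40)=37338, p(41)=44583, p(42)=53174, p(43)=63261, p(44)=75175, p(45)=89134, p(46)=105558, p(47)=124754, p(48)=147273, p(49)=173525, p(50)=204226, p(51)=239943, p(52)=281589, p(53)=329931, p(54)=386155, p(55)=451276, p(56)=526823, p(57)=614154, p(58)=715220, p(59)=831820, p(60)=966467, p(61)=1121505, p(62)=1300156, p(63)=1505499, p(64)=1741630, p(65)=2012558, p(66)=2323520, p(67)=2679689, p(68)=3087735, p(69)=3554345, p(70)=4087968, p(71)=4697205, p(72)=5392783, p(73)=6185689, p(74)=7089500, p(75)=8118264, p(76)=9289091, p(77)=10619863, p(78)=12132164, p(79)=13848650, p(80)=15796476, p(81)=18004327, p(82)=20506255, p(83)=23338469, p(84)=26543660, p(85)=30167357, p(86)=34262962, p(87)=38887673, p(88)=44108109, p(89)=49995925, p(90)=56634173, p(91)=64112359, p(92)=72533807, p(93)=82010177, p(94)=92669720, p(95)=104651419, p(96)=118114304, p(97)=133230930, p(98)=150198136, p(99)=169229875, p(100)=190569292, p(101)=214481126, p(102)=241265379, p(103)=271248950, p(104)=304801365, p(105)=342325709, p(106)=384276336, p(107)=431149389, p(108)=483502844, p(109)=541946240, p(110)=607163746, p(111)=679903203, p(112)=761002156, p(113)=851376628, p(114)=952050665, p(115)=1064144451, p(116)=1188908248, p(117)=1327710076, p(118)=1482074143, p(119)=1653668665, p(120)=1844349560, p(121)=2056148051, p(122)=2291320912, p(123)=2552338241, p(124)=2841940500, p(125)=3163127352, p(126)=3519222692, p(127)=3913864295, p(128)=4351078600, p(129)=4835271870, p(130)=5371315400, p(131)=5964539504, p(132)=6620830889, p(133)=7346629512, p(134)=8149040695.
Final step: p(135) = p(134) + p(133) - p(130) - p(128) + p(123) + p(120) - p(113) - p(109) + p(100) + p(95) - p(84) - p(78) + p(65) + p(58) - p(43) - p(35) + p(18) + p(9)
= 8149040695 + 7346629512 - 5371315400 - 4351078600 + 2552338241 + 1844349560 - 851376628 - 541946240 + 190569292 + 104651419 - 26543660 - 12132164 + 2012558 + 715220 - 63261 - 14883 + 385 + 30
= 9035836076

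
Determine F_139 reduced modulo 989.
718

Matrix identity: Q^n = [[F_(n+1), F_n], [F_n, F_(n-1)]] with Q = [[1,1],[1,0]].
n = 139 = 10001011₂. Square-and-multiply, entries mod 989:
Q^1 = [[1,1],[1,0]]
Q^2 = (Q^1)² = [[2,1],[1,1]]
Q^4 = (Q^2)² = [[5,3],[3,2]]
Q^8 = (Q^4)² = [[34,21],[21,13]]
Q^17 = (Q^8)²·Q = [[606,608],[608,987]]
Q^34 = (Q^17)² = [[95,313],[313,771]]
Q^69 = (Q^34)²·Q = [[254,182],[182,72]]
Q^139 = (Q^69)²·Q = [[710,718],[718,981]]
F_139 mod 989 = Q^139[0][1] = 718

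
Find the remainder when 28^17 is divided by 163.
27

Repeated squaring. Binary of 17 = 10001.
28^1 ≡ 28 (mod 163); 28^2 ≡ 132 (mod 163); 28^4 ≡ 146 (mod 163); 28^8 ≡ 126 (mod 163); 28^16 ≡ 65 (mod 163)
28^17 = 28^1 × 28^16 ≡ 27 (mod 163)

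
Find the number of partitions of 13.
101

p(n) counts ways to write n as a sum of positive integers (order ignored).
Euler's pentagonal recurrence: p(k) = p(k-1) + p(k-2) - p(k-5) - p(k-7) + p(k-12) + p(k-15) - ... (offsets j(3j∓1)/2, signs ++--, p(0)=1, p(<0)=0).
DP table for k = 0..12: p(0)=1, p(1)=1, p(2)=2, p(3)=3, p(4)=5, p(5)=7, p(6)=11, p(7)=15, p(8)=22, p(9)=30, p(10)=42, p(11)=56, p(12)=77.
Final step: p(13) = p(12) + p(11) - p(8) - p(6) + p(1)
= 77 + 56 - 22 - 11 + 1
= 101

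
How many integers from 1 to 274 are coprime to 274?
136

274 = 2 × 137
φ(n) = n × ∏(1 - 1/p) for each prime p dividing n
φ(274) = 274 × (1 - 1/2) × (1 - 1/137) = 136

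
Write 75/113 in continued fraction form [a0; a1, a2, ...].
[0; 1, 1, 1, 37]

Euclidean algorithm steps:
75 = 0 × 113 + 75
113 = 1 × 75 + 38
75 = 1 × 38 + 37
38 = 1 × 37 + 1
37 = 37 × 1 + 0
Continued fraction: [0; 1, 1, 1, 37]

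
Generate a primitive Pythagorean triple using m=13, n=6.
(133, 156, 205)

Euclid's formula: a = m² - n², b = 2mn, c = m² + n²
m = 13, n = 6
a = 13² - 6² = 169 - 36 = 133
b = 2 × 13 × 6 = 156
c = 13² + 6² = 169 + 36 = 205
Verification: 133² + 156² = 17689 + 24336 = 42025 = 205² ✓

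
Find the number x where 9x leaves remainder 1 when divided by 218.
97

gcd(9, 218) = 1, so the inverse exists.
Extended Euclidean algorithm on (218, 9):
218 = 24 × 9 + 2  ⟹  2 = (1)·218 + (-24)·9
9 = 4 × 2 + 1  ⟹  1 = (-4)·218 + (97)·9
So (97)·9 ≡ 1 (mod 218), i.e. 9^(-1) ≡ 97 (mod 218).
Check: 9 × 97 = 873 ≡ 1 (mod 218)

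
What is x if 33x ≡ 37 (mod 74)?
x ≡ 37 (mod 74)

gcd(33, 74) = 1, which divides 37, so solutions exist.
Find 33^(-1) mod 74 by the extended Euclidean algorithm:
74 = 2 × 33 + 8  ⟹  8 = (1)·74 + (-2)·33
33 = 4 × 8 + 1  ⟹  1 = (-4)·74 + (9)·33
So (9)·33 ≡ 1 (mod 74), i.e. 33^(-1) ≡ 9 (mod 74).
x ≡ 9 × 37 = 333 ≡ 37 (mod 74).
Check: 33 × 37 = 1221 ≡ 37 (mod 74).
Unique solution: x ≡ 37 (mod 74)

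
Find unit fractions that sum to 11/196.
1/18 + 1/1764

Greedy algorithm:
11/196: ceiling(196/11) = 18, use 1/18
1/1764: ceiling(1764/1) = 1764, use 1/1764
Result: 11/196 = 1/18 + 1/1764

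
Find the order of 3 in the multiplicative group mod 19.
18

19 is prime, so ord(3) divides φ(19) = 18.
Divisors of 18: 1, 2, 3, 6, 9, 18.
Repeated squaring: 3^1 ≡ 3, 3^2 ≡ 9, 3^4 ≡ 5, 3^8 ≡ 6, 3^16 ≡ 17 (mod 19).
Test 3^d mod 19 for each divisor d in increasing order:
3^1 ≡ 3
3^2 ≡ 9
3^3 = 3^2·3^1 ≡ 8
3^6 = 3^4·3^2 ≡ 7
3^9 = 3^8·3^1 ≡ 18
3^18 = 3^16·3^2 ≡ 1  ← first divisor giving 1
The order is 18.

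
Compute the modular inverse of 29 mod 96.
53

gcd(29, 96) = 1, so the inverse exists.
Extended Euclidean algorithm on (96, 29):
96 = 3 × 29 + 9  ⟹  9 = (1)·96 + (-3)·29
29 = 3 × 9 + 2  ⟹  2 = (-3)·96 + (10)·29
9 = 4 × 2 + 1  ⟹  1 = (13)·96 + (-43)·29
So (-43)·29 ≡ 1 (mod 96), i.e. 29^(-1) ≡ -43 ≡ 53 (mod 96).
Check: 29 × 53 = 1537 ≡ 1 (mod 96)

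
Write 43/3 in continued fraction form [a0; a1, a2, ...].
[14; 3]

Euclidean algorithm steps:
43 = 14 × 3 + 1
3 = 3 × 1 + 0
Continued fraction: [14; 3]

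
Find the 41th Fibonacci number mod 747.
121

Matrix identity: Q^n = [[F_(n+1), F_n], [F_n, F_(n-1)]] with Q = [[1,1],[1,0]].
n = 41 = 101001₂. Square-and-multiply, entries mod 747:
Q^1 = [[1,1],[1,0]]
Q^2 = (Q^1)² = [[2,1],[1,1]]
Q^5 = (Q^2)²·Q = [[8,5],[5,3]]
Q^10 = (Q^5)² = [[89,55],[55,34]]
Q^20 = (Q^10)² = [[488,42],[42,446]]
Q^41 = (Q^20)²·Q = [[505,121],[121,384]]
F_41 mod 747 = Q^41[0][1] = 121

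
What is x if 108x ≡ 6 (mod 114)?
x ≡ 18 (mod 19)

gcd(108, 114) = 6, which divides 6, so solutions exist.
Divide through by 6: 18x ≡ 1 (mod 19).
Find 18^(-1) mod 19 by the extended Euclidean algorithm:
19 = 1 × 18 + 1  ⟹  1 = (1)·19 + (-1)·18
So (-1)·18 ≡ 1 (mod 19), i.e. 18^(-1) ≡ -1 ≡ 18 (mod 19).
x ≡ 18 × 1 = 18 ≡ 18 (mod 19).
Check: 108 × 18 = 1944 ≡ 6 (mod 114).
x ≡ 18 (mod 19), giving 6 solutions mod 114.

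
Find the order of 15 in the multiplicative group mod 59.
29

59 is prime, so ord(15) divides φ(59) = 58.
Divisors of 58: 1, 2, 29, 58.
Repeated squaring: 15^1 ≡ 15, 15^2 ≡ 48, 15^4 ≡ 3, 15^8 ≡ 9, 15^16 ≡ 22, 15^32 ≡ 12 (mod 59).
Test 15^d mod 59 for each divisor d in increasing order:
15^1 ≡ 15
15^2 ≡ 48
15^29 = 15^16·15^8·15^4·15^1 ≡ 1  ← first divisor giving 1
The order is 29.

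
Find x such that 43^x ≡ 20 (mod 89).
46

Baby-step giant-step with step n = ⌈√89⌉ = 10.
Baby steps 43^j mod 89 (j:value) for j=0..9: 0:1, 1:43, 2:69, 3:30, 4:44, 5:23, 6:10, 7:74, 8:67, 9:33.
Giant-step multiplier: 43^(-10) ≡ 43^(88-10) = 43^78 ≡ 71 (mod 89).
Giant steps γ_i = 20·71^i mod 89: γ_0=20, γ_1=85, γ_2=72, γ_3=39, γ_4=10 (in table at j=6).
x = i·n + j = 4·10 + 6 = 46.
Check: 43^46 ≡ 20 (mod 89).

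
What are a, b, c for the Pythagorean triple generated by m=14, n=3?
(187, 84, 205)

Euclid's formula: a = m² - n², b = 2mn, c = m² + n²
m = 14, n = 3
a = 14² - 3² = 196 - 9 = 187
b = 2 × 14 × 3 = 84
c = 14² + 3² = 196 + 9 = 205
Verification: 187² + 84² = 34969 + 7056 = 42025 = 205² ✓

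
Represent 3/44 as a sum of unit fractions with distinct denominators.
1/15 + 1/660

Greedy algorithm:
3/44: ceiling(44/3) = 15, use 1/15
1/660: ceiling(660/1) = 660, use 1/660
Result: 3/44 = 1/15 + 1/660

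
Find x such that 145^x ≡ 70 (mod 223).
215

Baby-step giant-step with step n = ⌈√223⌉ = 15.
Baby steps 145^j mod 223 (j:value) for j=0..14: 0:1, 1:145, 2:63, 3:215, 4:178, 5:165, 6:64, 7:137, 8:18, 9:157, 10:19, 11:79, 12:82, 13:71, 14:37.
Giant-step multiplier: 145^(-15) ≡ 145^(222-15) = 145^207 ≡ 103 (mod 223).
Giant steps γ_i = 70·103^i mod 223: γ_0=70, γ_1=74, γ_2=40, γ_3=106, γ_4=214, γ_5=188, γ_6=186, γ_7=203, γ_8=170, γ_9=116, γ_10=129, γ_11=130, γ_12=10, γ_13=138, γ_14=165 (in table at j=5).
x = i·n + j = 14·15 + 5 = 215.
Check: 145^215 ≡ 70 (mod 223).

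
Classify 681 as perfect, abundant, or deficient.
deficient

Proper divisors of 681: sum = 1 + 3 + 227 = 231
Since 231 < 681, 681 is deficient.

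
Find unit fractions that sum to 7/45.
1/7 + 1/79 + 1/24885

Greedy algorithm:
7/45: ceiling(45/7) = 7, use 1/7
4/315: ceiling(315/4) = 79, use 1/79
1/24885: ceiling(24885/1) = 24885, use 1/24885
Result: 7/45 = 1/7 + 1/79 + 1/24885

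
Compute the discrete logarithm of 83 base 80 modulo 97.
73

Baby-step giant-step with step n = ⌈√97⌉ = 10.
Baby steps 80^j mod 97 (j:value) for j=0..9: 0:1, 1:80, 2:95, 3:34, 4:4, 5:29, 6:89, 7:39, 8:16, 9:19.
Giant-step multiplier: 80^(-10) ≡ 80^(96-10) = 80^86 ≡ 3 (mod 97).
Giant steps γ_i = 83·3^i mod 97: γ_0=83, γ_1=55, γ_2=68, γ_3=10, γ_4=30, γ_5=90, γ_6=76, γ_7=34 (in table at j=3).
x = i·n + j = 7·10 + 3 = 73.
Check: 80^73 ≡ 83 (mod 97).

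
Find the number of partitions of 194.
2366022741845

p(n) counts ways to write n as a sum of positive integers (order ignored).
Euler's pentagonal recurrence: p(k) = p(k-1) + p(k-2) - p(k-5) - p(k-7) + p(k-12) + p(k-15) - ... (offsets j(3j∓1)/2, signs ++--, p(0)=1, p(<0)=0).
DP table for k = 0..193: p(0)=1, p(1)=1, p(2)=2, p(3)=3, p(4)=5, p(5)=7, p(6)=11, p(7)=15, p(8)=22, p(9)=30, p(10)=42, p(11)=56, p(12)=77, p(13)=101, p(14)=135, p(15)=176, p(16)=231, p(17)=297, p(18)=385, p(19)=490, p(20)=627, p(21)=792, p(22)=1002, p(23)=1255, p(24)=1575, p(25)=1958, p(26)=2436, p(27)=3010, p(28)=3718, p(29)=4565, p(30)=5604, p(31)=6842, p(32)=8349, p(33)=10143, p(34)=12310, p(35)=14883, p(36)=17977, p(37)=21637, p(38)=26015, p(39)=31185, p(40)=37338, p(41)=44583, p(42)=53174, p(43)=63261, p(44)=75175, p(45)=89134, p(46)=105558, p(47)=124754, p(48)=147273, p(49)=173525, p(50)=204226, p(51)=239943, p(52)=281589, p(53)=329931, p(54)=386155, p(55)=451276, p(56)=526823, p(57)=614154, p(58)=715220, p(59)=831820, p(60)=966467, p(61)=1121505, p(62)=1300156, p(63)=1505499, p(64)=1741630, p(65)=2012558, p(66)=2323520, p(67)=2679689, p(68)=3087735, p(69)=3554345, p(70)=4087968, p(71)=4697205, p(72)=5392783, p(73)=6185689, p(74)=7089500, p(75)=8118264, p(76)=9289091, p(77)=10619863, p(78)=12132164, p(79)=13848650, p(80)=15796476, p(81)=18004327, p(82)=20506255, p(83)=23338469, p(84)=26543660, p(85)=30167357, p(86)=34262962, p(87)=38887673, p(88)=44108109, p(89)=49995925, p(90)=56634173, p(91)=64112359, p(92)=72533807, p(93)=82010177, p(94)=92669720, p(95)=104651419, p(96)=118114304, p(97)=133230930, p(98)=150198136, p(99)=169229875, p(100)=190569292, p(101)=214481126, p(102)=241265379, p(103)=271248950, p(104)=304801365, p(105)=342325709, p(106)=384276336, p(107)=431149389, p(108)=483502844, p(109)=541946240, p(110)=607163746, p(111)=679903203, p(112)=761002156, p(113)=851376628, p(114)=952050665, p(115)=1064144451, p(116)=1188908248, p(117)=1327710076, p(118)=1482074143, p(119)=1653668665, p(120)=1844349560, p(121)=2056148051, p(122)=2291320912, p(123)=2552338241, p(124)=2841940500, p(125)=3163127352, p(126)=3519222692, p(127)=3913864295, p(128)=4351078600, p(129)=4835271870, p(130)=5371315400, p(131)=5964539504, p(132)=6620830889, p(133)=7346629512, p(134)=8149040695, p(135)=9035836076, p(136)=10015581680, p(137)=11097645016, p(138)=12292341831, p(139)=13610949895, p(140)=15065878135, p(141)=16670689208, p(142)=18440293320, p(143)=20390982757, p(144)=22540654445, p(145)=24908858009, p(146)=27517052599, p(147)=30388671978, p(148)=33549419497, p(149)=37027355200, p(150)=40853235313, p(151)=45060624582, p(152)=49686288421, p(153)=54770336324, p(154)=60356673280, p(155)=66493182097, p(156)=73232243759, p(157)=80630964769, p(158)=88751778802, p(159)=97662728555, p(160)=107438159466, p(161)=118159068427, p(162)=129913904637, p(163)=142798995930, p(164)=156919475295, p(165)=172389800255, p(166)=189334822579, p(167)=207890420102, p(168)=228204732751, p(169)=250438925115, p(170)=274768617130, p(171)=301384802048, p(172)=330495499613, p(173)=362326859895, p(174)=397125074750, p(175)=435157697830, p(176)=476715857290, p(177)=522115831195, p(178)=571701605655, p(179)=625846753120, p(180)=684957390936, p(181)=749474411781, p(182)=819876908323, p(183)=896684817527, p(184)=980462880430, p(185)=1071823774337, p(186)=1171432692373, p(187)=1280011042268, p(188)=1398341745571, p(189)=1527273599625, p(190)=1667727404093, p(191)=1820701100652, p(192)=1987276856363, p(193)=2168627105469.
Final step: p(194) = p(193) + p(192) - p(189) - p(187) + p(182) + p(179) - p(172) - p(168) + p(159) + p(154) - p(143) - p(137) + p(124) + p(117) - p(102) - p(94) + p(77) + p(68) - p(49) - p(39) + p(18) + p(7)
= 2168627105469 + 1987276856363 - 1527273599625 - 1280011042268 + 819876908323 + 625846753120 - 330495499613 - 228204732751 + 97662728555 + 60356673280 - 20390982757 - 11097645016 + 2841940500 + 1327710076 - 241265379 - 92669720 + 10619863 + 3087735 - 173525 - 31185 + 385 + 15
= 2366022741845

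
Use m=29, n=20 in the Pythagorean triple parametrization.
(441, 1160, 1241)

Euclid's formula: a = m² - n², b = 2mn, c = m² + n²
m = 29, n = 20
a = 29² - 20² = 841 - 400 = 441
b = 2 × 29 × 20 = 1160
c = 29² + 20² = 841 + 400 = 1241
Verification: 441² + 1160² = 194481 + 1345600 = 1540081 = 1241² ✓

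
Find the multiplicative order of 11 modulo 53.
26

53 is prime, so ord(11) divides φ(53) = 52.
Divisors of 52: 1, 2, 4, 13, 26, 52.
Repeated squaring: 11^1 ≡ 11, 11^2 ≡ 15, 11^4 ≡ 13, 11^8 ≡ 10, 11^16 ≡ 47, 11^32 ≡ 36 (mod 53).
Test 11^d mod 53 for each divisor d in increasing order:
11^1 ≡ 11
11^2 ≡ 15
11^4 ≡ 13
11^13 = 11^8·11^4·11^1 ≡ 52
11^26 = 11^16·11^8·11^2 ≡ 1  ← first divisor giving 1
The order is 26.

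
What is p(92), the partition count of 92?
72533807

p(n) counts ways to write n as a sum of positive integers (order ignored).
Euler's pentagonal recurrence: p(k) = p(k-1) + p(k-2) - p(k-5) - p(k-7) + p(k-12) + p(k-15) - ... (offsets j(3j∓1)/2, signs ++--, p(0)=1, p(<0)=0).
DP table for k = 0..91: p(0)=1, p(1)=1, p(2)=2, p(3)=3, p(4)=5, p(5)=7, p(6)=11, p(7)=15, p(8)=22, p(9)=30, p(10)=42, p(11)=56, p(12)=77, p(13)=101, p(14)=135, p(15)=176, p(16)=231, p(17)=297, p(18)=385, p(19)=490, p(20)=627, p(21)=792, p(22)=1002, p(23)=1255, p(24)=1575, p(25)=1958, p(26)=2436, p(27)=3010, p(28)=3718, p(29)=4565, p(30)=5604, p(31)=6842, p(32)=8349, p(33)=10143, p(34)=12310, p(35)=14883, p(36)=17977, p(37)=21637, p(38)=26015, p(39)=31185, p(40)=37338, p(41)=44583, p(42)=53174, p(43)=63261, p(44)=75175, p(45)=89134, p(46)=105558, p(47)=124754, p(48)=147273, p(49)=173525, p(50)=204226, p(51)=239943, p(52)=281589, p(53)=329931, p(54)=386155, p(55)=451276, p(56)=526823, p(57)=614154, p(58)=715220, p(59)=831820, p(60)=966467, p(61)=1121505, p(62)=1300156, p(63)=1505499, p(64)=1741630, p(65)=2012558, p(66)=2323520, p(67)=2679689, p(68)=3087735, p(69)=3554345, p(70)=4087968, p(71)=4697205, p(72)=5392783, p(73)=6185689, p(74)=7089500, p(75)=8118264, p(76)=9289091, p(77)=10619863, p(78)=12132164, p(79)=13848650, p(80)=15796476, p(81)=18004327, p(82)=20506255, p(83)=23338469, p(84)=26543660, p(85)=30167357, p(86)=34262962, p(87)=38887673, p(88)=44108109, p(89)=49995925, p(90)=56634173, p(91)=64112359.
Final step: p(92) = p(91) + p(90) - p(87) - p(85) + p(80) + p(77) - p(70) - p(66) + p(57) + p(52) - p(41) - p(35) + p(22) + p(15) - p(0)
= 64112359 + 56634173 - 38887673 - 30167357 + 15796476 + 10619863 - 4087968 - 2323520 + 614154 + 281589 - 44583 - 14883 + 1002 + 176 - 1
= 72533807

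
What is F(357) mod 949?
351

Matrix identity: Q^n = [[F_(n+1), F_n], [F_n, F_(n-1)]] with Q = [[1,1],[1,0]].
n = 357 = 101100101₂. Square-and-multiply, entries mod 949:
Q^1 = [[1,1],[1,0]]
Q^2 = (Q^1)² = [[2,1],[1,1]]
Q^5 = (Q^2)²·Q = [[8,5],[5,3]]
Q^11 = (Q^5)²·Q = [[144,89],[89,55]]
Q^22 = (Q^11)² = [[187,629],[629,507]]
Q^44 = (Q^22)² = [[713,935],[935,727]]
Q^89 = (Q^44)²·Q = [[619,850],[850,718]]
Q^178 = (Q^89)² = [[76,497],[497,528]]
Q^357 = (Q^178)²·Q = [[655,351],[351,304]]
F_357 mod 949 = Q^357[0][1] = 351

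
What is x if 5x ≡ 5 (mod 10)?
x ≡ 1 (mod 2)

gcd(5, 10) = 5, which divides 5, so solutions exist.
Divide through by 5: x ≡ 1 (mod 2).
The coefficient of x is now 1, so x ≡ 1 (mod 2).
Check: 5 × 1 = 5 ≡ 5 (mod 10).
x ≡ 1 (mod 2), giving 5 solutions mod 10.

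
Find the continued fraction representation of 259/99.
[2; 1, 1, 1, 1, 1, 1, 7]

Euclidean algorithm steps:
259 = 2 × 99 + 61
99 = 1 × 61 + 38
61 = 1 × 38 + 23
38 = 1 × 23 + 15
23 = 1 × 15 + 8
15 = 1 × 8 + 7
8 = 1 × 7 + 1
7 = 7 × 1 + 0
Continued fraction: [2; 1, 1, 1, 1, 1, 1, 7]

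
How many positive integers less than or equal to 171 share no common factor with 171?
108

171 = 3^2 × 19
φ(n) = n × ∏(1 - 1/p) for each prime p dividing n
φ(171) = 171 × (1 - 1/3) × (1 - 1/19) = 108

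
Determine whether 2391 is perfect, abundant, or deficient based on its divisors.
deficient

Proper divisors of 2391: sum = 1 + 3 + 797 = 801
Since 801 < 2391, 2391 is deficient.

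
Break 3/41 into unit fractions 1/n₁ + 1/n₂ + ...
1/14 + 1/574

Greedy algorithm:
3/41: ceiling(41/3) = 14, use 1/14
1/574: ceiling(574/1) = 574, use 1/574
Result: 3/41 = 1/14 + 1/574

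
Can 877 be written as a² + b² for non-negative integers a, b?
6² + 29² (a=6, b=29)

Factorization: 877 = 877
By Fermat: n is sum of two squares iff every prime p ≡ 3 (mod 4) appears to even power.
All primes ≡ 3 (mod 4) appear to even power.
Search a = 0, 1, 2, … for 877 - a² a perfect square: first hit at a = 6: 877 - 36 = 841 = 29².
877 = 6² + 29² = 36 + 841 ✓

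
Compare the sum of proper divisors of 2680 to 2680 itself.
abundant

Proper divisors of 2680: sum = 1 + 2 + 4 + 5 + 8 + 10 + 20 + 40 + 67 + 134 + 268 + 335 + 536 + 670 + 1340 = 3440
Since 3440 > 2680, 2680 is abundant.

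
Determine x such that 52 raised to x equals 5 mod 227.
219

Baby-step giant-step with step n = ⌈√227⌉ = 16.
Baby steps 52^j mod 227 (j:value) for j=0..15: 0:1, 1:52, 2:207, 3:95, 4:173, 5:143, 6:172, 7:91, 8:192, 9:223, 10:19, 11:80, 12:74, 13:216, 14:109, 15:220.
Giant-step multiplier: 52^(-16) ≡ 52^(226-16) = 52^210 ≡ 169 (mod 227).
Giant steps γ_i = 5·169^i mod 227: γ_0=5, γ_1=164, γ_2=22, γ_3=86, γ_4=6, γ_5=106, γ_6=208, γ_7=194, γ_8=98, γ_9=218, γ_10=68, γ_11=142, γ_12=163, γ_13=80 (in table at j=11).
x = i·n + j = 13·16 + 11 = 219.
Check: 52^219 ≡ 5 (mod 227).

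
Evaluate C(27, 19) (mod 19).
1

Using Lucas' theorem:
Write n=27 and k=19 in base 19:
n in base 19: [1, 8]
k in base 19: [1, 0]
C(27,19) mod 19 = ∏ C(n_i, k_i) mod 19
Digit binomials (mod 19): C(1,1) = 1; C(8,0) = 1
Product: 1 × 1 = 1 ≡ 1 (mod 19)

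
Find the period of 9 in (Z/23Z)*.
11

23 is prime, so ord(9) divides φ(23) = 22.
Divisors of 22: 1, 2, 11, 22.
Repeated squaring: 9^1 ≡ 9, 9^2 ≡ 12, 9^4 ≡ 6, 9^8 ≡ 13, 9^16 ≡ 8 (mod 23).
Test 9^d mod 23 for each divisor d in increasing order:
9^1 ≡ 9
9^2 ≡ 12
9^11 = 9^8·9^2·9^1 ≡ 1  ← first divisor giving 1
The order is 11.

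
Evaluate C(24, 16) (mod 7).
2

Using Lucas' theorem:
Write n=24 and k=16 in base 7:
n in base 7: [3, 3]
k in base 7: [2, 2]
C(24,16) mod 7 = ∏ C(n_i, k_i) mod 7
Digit binomials (mod 7): C(3,2) = 3; C(3,2) = 3
Product: 3 × 3 = 9 ≡ 2 (mod 7)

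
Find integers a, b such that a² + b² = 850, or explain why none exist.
3² + 29² (a=3, b=29)

Factorization: 850 = 2 × 5^2 × 17
By Fermat: n is sum of two squares iff every prime p ≡ 3 (mod 4) appears to even power.
All primes ≡ 3 (mod 4) appear to even power.
Search a = 0, 1, 2, … for 850 - a² a perfect square: first hit at a = 3: 850 - 9 = 841 = 29².
850 = 3² + 29² = 9 + 841 ✓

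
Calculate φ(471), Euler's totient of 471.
312

471 = 3 × 157
φ(n) = n × ∏(1 - 1/p) for each prime p dividing n
φ(471) = 471 × (1 - 1/3) × (1 - 1/157) = 312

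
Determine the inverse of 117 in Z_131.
28

gcd(117, 131) = 1, so the inverse exists.
Extended Euclidean algorithm on (131, 117):
131 = 1 × 117 + 14  ⟹  14 = (1)·131 + (-1)·117
117 = 8 × 14 + 5  ⟹  5 = (-8)·131 + (9)·117
14 = 2 × 5 + 4  ⟹  4 = (17)·131 + (-19)·117
5 = 1 × 4 + 1  ⟹  1 = (-25)·131 + (28)·117
So (28)·117 ≡ 1 (mod 131), i.e. 117^(-1) ≡ 28 (mod 131).
Check: 117 × 28 = 3276 ≡ 1 (mod 131)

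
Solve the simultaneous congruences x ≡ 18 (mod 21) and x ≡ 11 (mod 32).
459

Using Chinese Remainder Theorem:
M = 21 × 32 = 672
M1 = 32, M2 = 21
y1 = 32^(-1) mod 21 = 2
y2 = 21^(-1) mod 32 = 29
x = (18×32×2 + 11×21×29) mod 672 = 459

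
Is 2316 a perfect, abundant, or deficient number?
abundant

Proper divisors of 2316: sum = 1 + 2 + 3 + 4 + 6 + 12 + 193 + 386 + 579 + 772 + 1158 = 3116
Since 3116 > 2316, 2316 is abundant.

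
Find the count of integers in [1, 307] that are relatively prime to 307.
306

307 = 307
φ(n) = n × ∏(1 - 1/p) for each prime p dividing n
φ(307) = 307 × (1 - 1/307) = 306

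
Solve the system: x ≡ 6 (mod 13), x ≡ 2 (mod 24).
266

Using Chinese Remainder Theorem:
M = 13 × 24 = 312
M1 = 24, M2 = 13
y1 = 24^(-1) mod 13 = 6
y2 = 13^(-1) mod 24 = 13
x = (6×24×6 + 2×13×13) mod 312 = 266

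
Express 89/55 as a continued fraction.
[1; 1, 1, 1, 1, 1, 1, 1, 2]

Euclidean algorithm steps:
89 = 1 × 55 + 34
55 = 1 × 34 + 21
34 = 1 × 21 + 13
21 = 1 × 13 + 8
13 = 1 × 8 + 5
8 = 1 × 5 + 3
5 = 1 × 3 + 2
3 = 1 × 2 + 1
2 = 2 × 1 + 0
Continued fraction: [1; 1, 1, 1, 1, 1, 1, 1, 2]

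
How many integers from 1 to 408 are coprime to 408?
128

408 = 2^3 × 3 × 17
φ(n) = n × ∏(1 - 1/p) for each prime p dividing n
φ(408) = 408 × (1 - 1/2) × (1 - 1/3) × (1 - 1/17) = 128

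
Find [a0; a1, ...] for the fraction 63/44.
[1; 2, 3, 6]

Euclidean algorithm steps:
63 = 1 × 44 + 19
44 = 2 × 19 + 6
19 = 3 × 6 + 1
6 = 6 × 1 + 0
Continued fraction: [1; 2, 3, 6]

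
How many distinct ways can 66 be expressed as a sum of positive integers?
2323520

p(n) counts ways to write n as a sum of positive integers (order ignored).
Euler's pentagonal recurrence: p(k) = p(k-1) + p(k-2) - p(k-5) - p(k-7) + p(k-12) + p(k-15) - ... (offsets j(3j∓1)/2, signs ++--, p(0)=1, p(<0)=0).
DP table for k = 0..65: p(0)=1, p(1)=1, p(2)=2, p(3)=3, p(4)=5, p(5)=7, p(6)=11, p(7)=15, p(8)=22, p(9)=30, p(10)=42, p(11)=56, p(12)=77, p(13)=101, p(14)=135, p(15)=176, p(16)=231, p(17)=297, p(18)=385, p(19)=490, p(20)=627, p(21)=792, p(22)=1002, p(23)=1255, p(24)=1575, p(25)=1958, p(26)=2436, p(27)=3010, p(28)=3718, p(29)=4565, p(30)=5604, p(31)=6842, p(32)=8349, p(33)=10143, p(34)=12310, p(35)=14883, p(36)=17977, p(37)=21637, p(38)=26015, p(39)=31185, p(40)=37338, p(41)=44583, p(42)=53174, p(43)=63261, p(44)=75175, p(45)=89134, p(46)=105558, p(47)=124754, p(48)=147273, p(49)=173525, p(50)=204226, p(51)=239943, p(52)=281589, p(53)=329931, p(54)=386155, p(55)=451276, p(56)=526823, p(57)=614154, p(58)=715220, p(59)=831820, p(60)=966467, p(61)=1121505, p(62)=1300156, p(63)=1505499, p(64)=1741630, p(65)=2012558.
Final step: p(66) = p(65) + p(64) - p(61) - p(59) + p(54) + p(51) - p(44) - p(40) + p(31) + p(26) - p(15) - p(9)
= 2012558 + 1741630 - 1121505 - 831820 + 386155 + 239943 - 75175 - 37338 + 6842 + 2436 - 176 - 30
= 2323520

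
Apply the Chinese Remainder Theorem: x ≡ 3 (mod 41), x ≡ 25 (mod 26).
987

Using Chinese Remainder Theorem:
M = 41 × 26 = 1066
M1 = 26, M2 = 41
y1 = 26^(-1) mod 41 = 30
y2 = 41^(-1) mod 26 = 7
x = (3×26×30 + 25×41×7) mod 1066 = 987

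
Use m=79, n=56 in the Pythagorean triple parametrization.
(3105, 8848, 9377)

Euclid's formula: a = m² - n², b = 2mn, c = m² + n²
m = 79, n = 56
a = 79² - 56² = 6241 - 3136 = 3105
b = 2 × 79 × 56 = 8848
c = 79² + 56² = 6241 + 3136 = 9377
Verification: 3105² + 8848² = 9641025 + 78287104 = 87928129 = 9377² ✓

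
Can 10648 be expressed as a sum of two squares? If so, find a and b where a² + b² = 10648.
Not possible

Factorization: 10648 = 2^3 × 11^3
By Fermat: n is sum of two squares iff every prime p ≡ 3 (mod 4) appears to even power.
Prime(s) ≡ 3 (mod 4) with odd exponent: [(11, 3)]
Therefore 10648 cannot be expressed as a² + b².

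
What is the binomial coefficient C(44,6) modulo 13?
0

Using Lucas' theorem:
Write n=44 and k=6 in base 13:
n in base 13: [3, 5]
k in base 13: [0, 6]
C(44,6) mod 13 = ∏ C(n_i, k_i) mod 13
Digit binomials (mod 13): C(3,0) = 1; C(5,6) = 0 (k_i > n_i)
Product: 1 × 0 = 0 ≡ 0 (mod 13)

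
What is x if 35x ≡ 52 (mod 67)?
x ≡ 57 (mod 67)

gcd(35, 67) = 1, which divides 52, so solutions exist.
Find 35^(-1) mod 67 by the extended Euclidean algorithm:
67 = 1 × 35 + 32  ⟹  32 = (1)·67 + (-1)·35
35 = 1 × 32 + 3  ⟹  3 = (-1)·67 + (2)·35
32 = 10 × 3 + 2  ⟹  2 = (11)·67 + (-21)·35
3 = 1 × 2 + 1  ⟹  1 = (-12)·67 + (23)·35
So (23)·35 ≡ 1 (mod 67), i.e. 35^(-1) ≡ 23 (mod 67).
x ≡ 23 × 52 = 1196 ≡ 57 (mod 67).
Check: 35 × 57 = 1995 ≡ 52 (mod 67).
Unique solution: x ≡ 57 (mod 67)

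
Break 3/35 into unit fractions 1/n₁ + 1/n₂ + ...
1/12 + 1/420

Greedy algorithm:
3/35: ceiling(35/3) = 12, use 1/12
1/420: ceiling(420/1) = 420, use 1/420
Result: 3/35 = 1/12 + 1/420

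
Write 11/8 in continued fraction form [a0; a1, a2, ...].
[1; 2, 1, 2]

Euclidean algorithm steps:
11 = 1 × 8 + 3
8 = 2 × 3 + 2
3 = 1 × 2 + 1
2 = 2 × 1 + 0
Continued fraction: [1; 2, 1, 2]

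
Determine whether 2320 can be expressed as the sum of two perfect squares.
4² + 48² (a=4, b=48)

Factorization: 2320 = 2^4 × 5 × 29
By Fermat: n is sum of two squares iff every prime p ≡ 3 (mod 4) appears to even power.
All primes ≡ 3 (mod 4) appear to even power.
Search a = 0, 1, 2, … for 2320 - a² a perfect square: first hit at a = 4: 2320 - 16 = 2304 = 48².
2320 = 4² + 48² = 16 + 2304 ✓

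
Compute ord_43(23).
21

43 is prime, so ord(23) divides φ(43) = 42.
Divisors of 42: 1, 2, 3, 6, 7, 14, 21, 42.
Repeated squaring: 23^1 ≡ 23, 23^2 ≡ 13, 23^4 ≡ 40, 23^8 ≡ 9, 23^16 ≡ 38, 23^32 ≡ 25 (mod 43).
Test 23^d mod 43 for each divisor d in increasing order:
23^1 ≡ 23
23^2 ≡ 13
23^3 = 23^2·23^1 ≡ 41
23^6 = 23^4·23^2 ≡ 4
23^7 = 23^4·23^2·23^1 ≡ 6
23^14 = 23^8·23^4·23^2 ≡ 36
23^21 = 23^16·23^4·23^1 ≡ 1  ← first divisor giving 1
The order is 21.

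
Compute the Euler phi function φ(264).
80

264 = 2^3 × 3 × 11
φ(n) = n × ∏(1 - 1/p) for each prime p dividing n
φ(264) = 264 × (1 - 1/2) × (1 - 1/3) × (1 - 1/11) = 80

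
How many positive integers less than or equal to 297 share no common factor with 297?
180

297 = 3^3 × 11
φ(n) = n × ∏(1 - 1/p) for each prime p dividing n
φ(297) = 297 × (1 - 1/3) × (1 - 1/11) = 180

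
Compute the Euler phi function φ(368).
176

368 = 2^4 × 23
φ(n) = n × ∏(1 - 1/p) for each prime p dividing n
φ(368) = 368 × (1 - 1/2) × (1 - 1/23) = 176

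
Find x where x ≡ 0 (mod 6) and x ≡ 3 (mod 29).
90

Using Chinese Remainder Theorem:
M = 6 × 29 = 174
M1 = 29, M2 = 6
y1 = 29^(-1) mod 6 = 5
y2 = 6^(-1) mod 29 = 5
x = (0×29×5 + 3×6×5) mod 174 = 90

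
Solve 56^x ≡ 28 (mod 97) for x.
39

Baby-step giant-step with step n = ⌈√97⌉ = 10.
Baby steps 56^j mod 97 (j:value) for j=0..9: 0:1, 1:56, 2:32, 3:46, 4:54, 5:17, 6:79, 7:59, 8:6, 9:45.
Giant-step multiplier: 56^(-10) ≡ 56^(96-10) = 56^86 ≡ 48 (mod 97).
Giant steps γ_i = 28·48^i mod 97: γ_0=28, γ_1=83, γ_2=7, γ_3=45 (in table at j=9).
x = i·n + j = 3·10 + 9 = 39.
Check: 56^39 ≡ 28 (mod 97).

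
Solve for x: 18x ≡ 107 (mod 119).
x ≡ 39 (mod 119)

gcd(18, 119) = 1, which divides 107, so solutions exist.
Find 18^(-1) mod 119 by the extended Euclidean algorithm:
119 = 6 × 18 + 11  ⟹  11 = (1)·119 + (-6)·18
18 = 1 × 11 + 7  ⟹  7 = (-1)·119 + (7)·18
11 = 1 × 7 + 4  ⟹  4 = (2)·119 + (-13)·18
7 = 1 × 4 + 3  ⟹  3 = (-3)·119 + (20)·18
4 = 1 × 3 + 1  ⟹  1 = (5)·119 + (-33)·18
So (-33)·18 ≡ 1 (mod 119), i.e. 18^(-1) ≡ -33 ≡ 86 (mod 119).
x ≡ 86 × 107 = 9202 ≡ 39 (mod 119).
Check: 18 × 39 = 702 ≡ 107 (mod 119).
Unique solution: x ≡ 39 (mod 119)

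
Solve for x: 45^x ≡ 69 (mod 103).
15

Baby-step giant-step with step n = ⌈√103⌉ = 11.
Baby steps 45^j mod 103 (j:value) for j=0..10: 0:1, 1:45, 2:68, 3:73, 4:92, 5:20, 6:76, 7:21, 8:18, 9:89, 10:91.
Giant-step multiplier: 45^(-11) ≡ 45^(102-11) = 45^91 ≡ 70 (mod 103).
Giant steps γ_i = 69·70^i mod 103: γ_0=69, γ_1=92 (in table at j=4).
x = i·n + j = 1·11 + 4 = 15.
Check: 45^15 ≡ 69 (mod 103).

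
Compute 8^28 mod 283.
207

Repeated squaring. Binary of 28 = 11100.
8^1 ≡ 8 (mod 283); 8^2 ≡ 64 (mod 283); 8^4 ≡ 134 (mod 283); 8^8 ≡ 127 (mod 283); 8^16 ≡ 281 (mod 283)
8^28 = 8^4 × 8^8 × 8^16 ≡ 207 (mod 283)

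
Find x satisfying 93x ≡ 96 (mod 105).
x ≡ 27 (mod 35)

gcd(93, 105) = 3, which divides 96, so solutions exist.
Divide through by 3: 31x ≡ 32 (mod 35).
Find 31^(-1) mod 35 by the extended Euclidean algorithm:
35 = 1 × 31 + 4  ⟹  4 = (1)·35 + (-1)·31
31 = 7 × 4 + 3  ⟹  3 = (-7)·35 + (8)·31
4 = 1 × 3 + 1  ⟹  1 = (8)·35 + (-9)·31
So (-9)·31 ≡ 1 (mod 35), i.e. 31^(-1) ≡ -9 ≡ 26 (mod 35).
x ≡ 26 × 32 = 832 ≡ 27 (mod 35).
Check: 93 × 27 = 2511 ≡ 96 (mod 105).
x ≡ 27 (mod 35), giving 3 solutions mod 105.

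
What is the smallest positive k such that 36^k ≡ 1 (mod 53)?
13

53 is prime, so ord(36) divides φ(53) = 52.
Divisors of 52: 1, 2, 4, 13, 26, 52.
Repeated squaring: 36^1 ≡ 36, 36^2 ≡ 24, 36^4 ≡ 46, 36^8 ≡ 49, 36^16 ≡ 16, 36^32 ≡ 44 (mod 53).
Test 36^d mod 53 for each divisor d in increasing order:
36^1 ≡ 36
36^2 ≡ 24
36^4 ≡ 46
36^13 = 36^8·36^4·36^1 ≡ 1  ← first divisor giving 1
The order is 13.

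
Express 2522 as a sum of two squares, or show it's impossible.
11² + 49² (a=11, b=49)

Factorization: 2522 = 2 × 13 × 97
By Fermat: n is sum of two squares iff every prime p ≡ 3 (mod 4) appears to even power.
All primes ≡ 3 (mod 4) appear to even power.
Search a = 0, 1, 2, … for 2522 - a² a perfect square: first hit at a = 11: 2522 - 121 = 2401 = 49².
2522 = 11² + 49² = 121 + 2401 ✓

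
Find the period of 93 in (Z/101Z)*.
100

101 is prime, so ord(93) divides φ(101) = 100.
Divisors of 100: 1, 2, 4, 5, 10, 20, 25, 50, 100.
Repeated squaring: 93^1 ≡ 93, 93^2 ≡ 64, 93^4 ≡ 56, 93^8 ≡ 5, 93^16 ≡ 25, 93^32 ≡ 19, 93^64 ≡ 58 (mod 101).
Test 93^d mod 101 for each divisor d in increasing order:
93^1 ≡ 93
93^2 ≡ 64
93^4 ≡ 56
93^5 = 93^4·93^1 ≡ 57
93^10 = 93^8·93^2 ≡ 17
93^20 = 93^16·93^4 ≡ 87
93^25 = 93^16·93^8·93^1 ≡ 10
93^50 = 93^32·93^16·93^2 ≡ 100
93^100 = 93^64·93^32·93^4 ≡ 1  ← first divisor giving 1
The order is 100.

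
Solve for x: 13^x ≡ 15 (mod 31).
21

Baby-step giant-step with step n = ⌈√31⌉ = 6.
Baby steps 13^j mod 31 (j:value) for j=0..5: 0:1, 1:13, 2:14, 3:27, 4:10, 5:6.
Giant-step multiplier: 13^(-6) ≡ 13^(30-6) = 13^24 ≡ 2 (mod 31).
Giant steps γ_i = 15·2^i mod 31: γ_0=15, γ_1=30, γ_2=29, γ_3=27 (in table at j=3).
x = i·n + j = 3·6 + 3 = 21.
Check: 13^21 ≡ 15 (mod 31).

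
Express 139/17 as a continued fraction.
[8; 5, 1, 2]

Euclidean algorithm steps:
139 = 8 × 17 + 3
17 = 5 × 3 + 2
3 = 1 × 2 + 1
2 = 2 × 1 + 0
Continued fraction: [8; 5, 1, 2]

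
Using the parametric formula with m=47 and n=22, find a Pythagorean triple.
(1725, 2068, 2693)

Euclid's formula: a = m² - n², b = 2mn, c = m² + n²
m = 47, n = 22
a = 47² - 22² = 2209 - 484 = 1725
b = 2 × 47 × 22 = 2068
c = 47² + 22² = 2209 + 484 = 2693
Verification: 1725² + 2068² = 2975625 + 4276624 = 7252249 = 2693² ✓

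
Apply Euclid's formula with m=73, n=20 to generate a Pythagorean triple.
(4929, 2920, 5729)

Euclid's formula: a = m² - n², b = 2mn, c = m² + n²
m = 73, n = 20
a = 73² - 20² = 5329 - 400 = 4929
b = 2 × 73 × 20 = 2920
c = 73² + 20² = 5329 + 400 = 5729
Verification: 4929² + 2920² = 24295041 + 8526400 = 32821441 = 5729² ✓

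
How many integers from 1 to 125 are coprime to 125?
100

125 = 5^3
φ(n) = n × ∏(1 - 1/p) for each prime p dividing n
φ(125) = 125 × (1 - 1/5) = 100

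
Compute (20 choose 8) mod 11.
9

Using Lucas' theorem:
Write n=20 and k=8 in base 11:
n in base 11: [1, 9]
k in base 11: [0, 8]
C(20,8) mod 11 = ∏ C(n_i, k_i) mod 11
Digit binomials (mod 11): C(1,0) = 1; C(9,8) = 9
Product: 1 × 9 = 9 ≡ 9 (mod 11)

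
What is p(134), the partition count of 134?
8149040695

p(n) counts ways to write n as a sum of positive integers (order ignored).
Euler's pentagonal recurrence: p(k) = p(k-1) + p(k-2) - p(k-5) - p(k-7) + p(k-12) + p(k-15) - ... (offsets j(3j∓1)/2, signs ++--, p(0)=1, p(<0)=0).
DP table for k = 0..133: p(0)=1, p(1)=1, p(2)=2, p(3)=3, p(4)=5, p(5)=7, p(6)=11, p(7)=15, p(8)=22, p(9)=30, p(10)=42, p(11)=56, p(12)=77, p(13)=101, p(14)=135, p(15)=176, p(16)=231, p(17)=297, p(18)=385, p(19)=490, p(20)=627, p(21)=792, p(22)=1002, p(23)=1255, p(24)=1575, p(25)=1958, p(26)=2436, p(27)=3010, p(28)=3718, p(29)=4565, p(30)=5604, p(31)=6842, p(32)=8349, p(33)=10143, p(34)=12310, p(35)=14883, p(36)=17977, p(37)=21637, p(38)=26015, p(39)=31185, p(40)=37338, p(41)=44583, p(42)=53174, p(43)=63261, p(44)=75175, p(45)=89134, p(46)=105558, p(47)=124754, p(48)=147273, p(49)=173525, p(50)=204226, p(51)=239943, p(52)=281589, p(53)=329931, p(54)=386155, p(55)=451276, p(56)=526823, p(57)=614154, p(58)=715220, p(59)=831820, p(60)=966467, p(61)=1121505, p(62)=1300156, p(63)=1505499, p(64)=1741630, p(65)=2012558, p(66)=2323520, p(67)=2679689, p(68)=3087735, p(69)=3554345, p(70)=4087968, p(71)=4697205, p(72)=5392783, p(73)=6185689, p(74)=7089500, p(75)=8118264, p(76)=9289091, p(77)=10619863, p(78)=12132164, p(79)=13848650, p(80)=15796476, p(81)=18004327, p(82)=20506255, p(83)=23338469, p(84)=26543660, p(85)=30167357, p(86)=34262962, p(87)=38887673, p(88)=44108109, p(89)=49995925, p(90)=56634173, p(91)=64112359, p(92)=72533807, p(93)=82010177, p(94)=92669720, p(95)=104651419, p(96)=118114304, p(97)=133230930, p(98)=150198136, p(99)=169229875, p(100)=190569292, p(101)=214481126, p(102)=241265379, p(103)=271248950, p(104)=304801365, p(105)=342325709, p(106)=384276336, p(107)=431149389, p(108)=483502844, p(109)=541946240, p(110)=607163746, p(111)=679903203, p(112)=761002156, p(113)=851376628, p(114)=952050665, p(115)=1064144451, p(116)=1188908248, p(117)=1327710076, p(118)=1482074143, p(119)=1653668665, p(120)=1844349560, p(121)=2056148051, p(122)=2291320912, p(123)=2552338241, p(124)=2841940500, p(125)=3163127352, p(126)=3519222692, p(127)=3913864295, p(128)=4351078600, p(129)=4835271870, p(130)=5371315400, p(131)=5964539504, p(132)=6620830889, p(133)=7346629512.
Final step: p(134) = p(133) + p(132) - p(129) - p(127) + p(122) + p(119) - p(112) - p(108) + p(99) + p(94) - p(83) - p(77) + p(64) + p(57) - p(42) - p(34) + p(17) + p(8)
= 7346629512 + 6620830889 - 4835271870 - 3913864295 + 2291320912 + 1653668665 - 761002156 - 483502844 + 169229875 + 92669720 - 23338469 - 10619863 + 1741630 + 614154 - 53174 - 12310 + 297 + 22
= 8149040695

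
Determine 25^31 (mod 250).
125

Repeated squaring. Binary of 31 = 11111.
25^1 ≡ 25 (mod 250); 25^2 ≡ 125 (mod 250); 25^4 ≡ 125 (mod 250); 25^8 ≡ 125 (mod 250); 25^16 ≡ 125 (mod 250)
25^31 = 25^1 × 25^2 × 25^4 × 25^8 × 25^16 ≡ 125 (mod 250)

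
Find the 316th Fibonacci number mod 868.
739

Matrix identity: Q^n = [[F_(n+1), F_n], [F_n, F_(n-1)]] with Q = [[1,1],[1,0]].
n = 316 = 100111100₂. Square-and-multiply, entries mod 868:
Q^1 = [[1,1],[1,0]]
Q^2 = (Q^1)² = [[2,1],[1,1]]
Q^4 = (Q^2)² = [[5,3],[3,2]]
Q^9 = (Q^4)²·Q = [[55,34],[34,21]]
Q^19 = (Q^9)²·Q = [[689,709],[709,848]]
Q^39 = (Q^19)²·Q = [[427,34],[34,393]]
Q^79 = (Q^39)²·Q = [[441,337],[337,104]]
Q^158 = (Q^79)² = [[778,517],[517,261]]
Q^316 = (Q^158)² = [[233,739],[739,362]]
F_316 mod 868 = Q^316[0][1] = 739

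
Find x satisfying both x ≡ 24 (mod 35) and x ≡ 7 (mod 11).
304

Using Chinese Remainder Theorem:
M = 35 × 11 = 385
M1 = 11, M2 = 35
y1 = 11^(-1) mod 35 = 16
y2 = 35^(-1) mod 11 = 6
x = (24×11×16 + 7×35×6) mod 385 = 304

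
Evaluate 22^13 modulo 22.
0

Repeated squaring. Binary of 13 = 1101.
22^1 ≡ 0 (mod 22); 22^2 ≡ 0 (mod 22); 22^4 ≡ 0 (mod 22); 22^8 ≡ 0 (mod 22)
22^13 = 22^1 × 22^4 × 22^8 ≡ 0 (mod 22)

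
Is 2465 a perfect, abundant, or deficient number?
deficient

Proper divisors of 2465: sum = 1 + 5 + 17 + 29 + 85 + 145 + 493 = 775
Since 775 < 2465, 2465 is deficient.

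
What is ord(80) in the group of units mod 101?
25

101 is prime, so ord(80) divides φ(101) = 100.
Divisors of 100: 1, 2, 4, 5, 10, 20, 25, 50, 100.
Repeated squaring: 80^1 ≡ 80, 80^2 ≡ 37, 80^4 ≡ 56, 80^8 ≡ 5, 80^16 ≡ 25, 80^32 ≡ 19, 80^64 ≡ 58 (mod 101).
Test 80^d mod 101 for each divisor d in increasing order:
80^1 ≡ 80
80^2 ≡ 37
80^4 ≡ 56
80^5 = 80^4·80^1 ≡ 36
80^10 = 80^8·80^2 ≡ 84
80^20 = 80^16·80^4 ≡ 87
80^25 = 80^16·80^8·80^1 ≡ 1  ← first divisor giving 1
The order is 25.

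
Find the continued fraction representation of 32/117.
[0; 3, 1, 1, 1, 10]

Euclidean algorithm steps:
32 = 0 × 117 + 32
117 = 3 × 32 + 21
32 = 1 × 21 + 11
21 = 1 × 11 + 10
11 = 1 × 10 + 1
10 = 10 × 1 + 0
Continued fraction: [0; 3, 1, 1, 1, 10]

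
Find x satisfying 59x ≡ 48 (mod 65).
x ≡ 57 (mod 65)

gcd(59, 65) = 1, which divides 48, so solutions exist.
Find 59^(-1) mod 65 by the extended Euclidean algorithm:
65 = 1 × 59 + 6  ⟹  6 = (1)·65 + (-1)·59
59 = 9 × 6 + 5  ⟹  5 = (-9)·65 + (10)·59
6 = 1 × 5 + 1  ⟹  1 = (10)·65 + (-11)·59
So (-11)·59 ≡ 1 (mod 65), i.e. 59^(-1) ≡ -11 ≡ 54 (mod 65).
x ≡ 54 × 48 = 2592 ≡ 57 (mod 65).
Check: 59 × 57 = 3363 ≡ 48 (mod 65).
Unique solution: x ≡ 57 (mod 65)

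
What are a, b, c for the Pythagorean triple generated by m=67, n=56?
(1353, 7504, 7625)

Euclid's formula: a = m² - n², b = 2mn, c = m² + n²
m = 67, n = 56
a = 67² - 56² = 4489 - 3136 = 1353
b = 2 × 67 × 56 = 7504
c = 67² + 56² = 4489 + 3136 = 7625
Verification: 1353² + 7504² = 1830609 + 56310016 = 58140625 = 7625² ✓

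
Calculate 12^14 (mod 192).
0

Repeated squaring. Binary of 14 = 1110.
12^1 ≡ 12 (mod 192); 12^2 ≡ 144 (mod 192); 12^4 ≡ 0 (mod 192); 12^8 ≡ 0 (mod 192)
12^14 = 12^2 × 12^4 × 12^8 ≡ 0 (mod 192)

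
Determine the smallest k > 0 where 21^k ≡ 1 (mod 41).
20

41 is prime, so ord(21) divides φ(41) = 40.
Divisors of 40: 1, 2, 4, 5, 8, 10, 20, 40.
Repeated squaring: 21^1 ≡ 21, 21^2 ≡ 31, 21^4 ≡ 18, 21^8 ≡ 37, 21^16 ≡ 16, 21^32 ≡ 10 (mod 41).
Test 21^d mod 41 for each divisor d in increasing order:
21^1 ≡ 21
21^2 ≡ 31
21^4 ≡ 18
21^5 = 21^4·21^1 ≡ 9
21^8 ≡ 37
21^10 = 21^8·21^2 ≡ 40
21^20 = 21^16·21^4 ≡ 1  ← first divisor giving 1
The order is 20.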